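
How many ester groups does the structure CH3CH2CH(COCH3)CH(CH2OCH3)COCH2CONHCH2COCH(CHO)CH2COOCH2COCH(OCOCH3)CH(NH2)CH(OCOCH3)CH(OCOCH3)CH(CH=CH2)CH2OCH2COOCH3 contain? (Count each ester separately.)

5

pendant –COCH3: carbonyl C bonded to two carbons → ketone.
pendant –CH2OCH3: C–O–C linkage → ether.
–C(=O)– with carbon on both sides → ketone.
–C(=O)–N– linkage → amide (the N is not an amine).
–C(=O)– with carbon on both sides → ketone.
pendant –CHO: carbonyl C bonded to C and H → aldehyde.
–C(=O)–O–C with C on the carbonyl side → ester.
–C(=O)– with carbon on both sides → ketone.
pendant –OC(=O)CH3: an acyloxy group → ester.
–NH2 on an sp³ carbon with no adjacent C=O → amine.
pendant –OC(=O)CH3: an acyloxy group → ester.
pendant –OC(=O)CH3: an acyloxy group → ester.
pendant –CH=CH2: C=C double bond → alkene.
C–O–C with sp³ carbons on both sides and no adjacent C=O → ether.
–C(=O)OCH3: carbonyl C bonded to C and to –OCH3 → ester (not ketone + ether).
Ester appears at: CH2COOCH2, CH(OCOCH3), CH(OCOCH3), CH(OCOCH3), COOCH3 → 5.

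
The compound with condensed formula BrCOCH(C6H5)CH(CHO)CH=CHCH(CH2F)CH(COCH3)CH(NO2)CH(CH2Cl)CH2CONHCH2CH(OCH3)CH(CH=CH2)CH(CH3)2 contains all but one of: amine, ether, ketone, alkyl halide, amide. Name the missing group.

amine

ether: present (CH(OCH3) — pendant –OCH3: C–O–C with sp³ C, no adjacent C=O → ether).
alkyl halide: present (CH(CH2F) — pendant –CH2X: halogen on sp³ carbon → alkyl halide).
amide: present (CH2CONHCH2 — –C(=O)–N– linkage → amide (the N is not an amine)).
ketone: present (CH(COCH3) — pendant –COCH3: carbonyl C bonded to two carbons → ketone).
amine: absent. In CH2CONHCH2, the nitrogen is bonded directly to a carbonyl carbon, making it part of an amide, not a free amine.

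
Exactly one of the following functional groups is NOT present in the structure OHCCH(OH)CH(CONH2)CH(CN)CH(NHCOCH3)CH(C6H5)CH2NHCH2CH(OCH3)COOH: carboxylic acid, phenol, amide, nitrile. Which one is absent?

nitrile: present (CH(CN) — pendant –C≡N: nitrile).
amide: present (CH(CONH2) — pendant –CONH2: carbonyl C bonded to C and N → amide).
carboxylic acid: present (COOH — –COOH: carbonyl C bonded to –OH and C → carboxylic acid (the –OH is not a separate alcohol)).
phenol: absent. In CH(OH), the –OH is on an sp³ carbon, not on an aromatic ring, so it is an alcohol.

phenol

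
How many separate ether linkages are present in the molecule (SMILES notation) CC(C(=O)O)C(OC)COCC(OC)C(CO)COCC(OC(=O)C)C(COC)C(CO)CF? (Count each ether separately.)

pendant –COOH: carbonyl C bonded to C and –OH → carboxylic acid.
pendant –OCH3: C–O–C with sp³ C, no adjacent C=O → ether.
C–O–C with sp³ carbons on both sides and no adjacent C=O → ether.
pendant –OCH3: C–O–C with sp³ C, no adjacent C=O → ether.
pendant –CH2OH on an sp³ backbone C → alcohol.
C–O–C with sp³ carbons on both sides and no adjacent C=O → ether.
pendant –OC(=O)CH3: an acyloxy group → ester.
pendant –CH2OCH3: C–O–C linkage → ether.
pendant –CH2OH on an sp³ backbone C → alcohol.
halogen on an sp³ carbon → alkyl halide.
Ether appears at: CH(OCH3), CH2OCH2, CH(OCH3), CH2OCH2, CH(CH2OCH3) → 5.

5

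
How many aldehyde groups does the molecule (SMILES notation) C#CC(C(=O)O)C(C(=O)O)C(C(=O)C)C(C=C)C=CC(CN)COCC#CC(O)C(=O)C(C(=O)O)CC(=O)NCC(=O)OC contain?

C≡C triple bond → alkyne.
pendant –COOH: carbonyl C bonded to C and –OH → carboxylic acid.
pendant –COOH: carbonyl C bonded to C and –OH → carboxylic acid.
pendant –COCH3: carbonyl C bonded to two carbons → ketone.
pendant –CH=CH2: C=C double bond → alkene.
C=C double bond → alkene.
pendant –CH2NH2: N on sp³ C, no adjacent C=O → amine.
C–O–C with sp³ carbons on both sides and no adjacent C=O → ether.
C≡C triple bond → alkyne.
–OH on an sp³ carbon → alcohol (secondary).
–C(=O)– with carbon on both sides → ketone.
pendant –COOH: carbonyl C bonded to C and –OH → carboxylic acid.
–C(=O)–N– linkage → amide (the N is not an amine).
–C(=O)OCH3: carbonyl C bonded to C and to –OCH3 → ester (not ketone + ether).
No segment is a aldehyde: CH(COOH) is carboxylic acid, not aldehyde; CH(COOH) is carboxylic acid, not aldehyde; CH(COCH3) is ketone, not aldehyde. → 0.

0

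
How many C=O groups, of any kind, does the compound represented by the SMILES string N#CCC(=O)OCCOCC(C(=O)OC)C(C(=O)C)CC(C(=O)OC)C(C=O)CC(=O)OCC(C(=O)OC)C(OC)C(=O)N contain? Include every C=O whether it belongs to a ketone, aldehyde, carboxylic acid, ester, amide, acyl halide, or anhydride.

8

CH2COOCH2: ester, 1 C=O (running total 1).
CH(COOCH3): ester, 1 C=O (running total 2).
CH(COCH3): ketone, 1 C=O (running total 3).
CH(COOCH3): ester, 1 C=O (running total 4).
CH(CHO): aldehyde, 1 C=O (running total 5).
CH2COOCH2: ester, 1 C=O (running total 6).
CH(COOCH3): ester, 1 C=O (running total 7).
CONH2: amide, 1 C=O (running total 8).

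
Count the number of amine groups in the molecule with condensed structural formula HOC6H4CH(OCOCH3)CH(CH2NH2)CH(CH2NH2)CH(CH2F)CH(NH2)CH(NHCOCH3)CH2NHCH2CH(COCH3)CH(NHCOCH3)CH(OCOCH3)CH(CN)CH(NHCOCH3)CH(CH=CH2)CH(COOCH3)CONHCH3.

4

Taking each segment in turn:
  HOC6H4: –OH attached directly to an aromatic ring → phenol (not alcohol); the ring itself is an arene.
  CH(OCOCH3): pendant –OC(=O)CH3: an acyloxy group → ester.
  CH(CH2NH2): pendant –CH2NH2: N on sp³ C, no adjacent C=O → amine.
  CH(CH2NH2): pendant –CH2NH2: N on sp³ C, no adjacent C=O → amine.
  CH(CH2F): pendant –CH2X: halogen on sp³ carbon → alkyl halide.
  CH(NH2): –NH2 on an sp³ carbon with no adjacent C=O → amine.
  CH(NHCOCH3): pendant –NHC(=O)CH3: N bonded to a carbonyl → amide (not amine).
  CH2NHCH2: C–N–C with sp³ carbons and no adjacent C=O → amine (secondary).
  CH(COCH3): pendant –COCH3: carbonyl C bonded to two carbons → ketone.
  CH(NHCOCH3): pendant –NHC(=O)CH3: N bonded to a carbonyl → amide (not amine).
  CH(OCOCH3): pendant –OC(=O)CH3: an acyloxy group → ester.
  CH(CN): pendant –C≡N: nitrile.
  CH(NHCOCH3): pendant –NHC(=O)CH3: N bonded to a carbonyl → amide (not amine).
  CH(CH=CH2): pendant –CH=CH2: C=C double bond → alkene.
  CH(COOCH3): pendant –COOCH3: carbonyl C bonded to C and –OCH3 → ester.
  CONHCH3: –C(=O)NHCH3: carbonyl C bonded to C and to N → amide (the N is not an amine).
Amine appears at: CH(CH2NH2), CH(CH2NH2), CH(NH2), CH2NHCH2 → 4.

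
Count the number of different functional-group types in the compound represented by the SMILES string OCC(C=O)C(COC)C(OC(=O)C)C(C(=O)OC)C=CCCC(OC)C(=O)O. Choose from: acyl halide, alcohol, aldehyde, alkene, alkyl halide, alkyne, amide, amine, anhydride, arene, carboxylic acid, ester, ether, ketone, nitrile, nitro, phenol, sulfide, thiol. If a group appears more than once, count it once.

6

Reading the structure from left to right:
  HOCH2: HO– on an sp³ carbon → alcohol.
  CH(CHO): pendant –CHO: carbonyl C bonded to C and H → aldehyde.
  CH(CH2OCH3): pendant –CH2OCH3: C–O–C linkage → ether.
  CH(OCOCH3): pendant –OC(=O)CH3: an acyloxy group → ester.
  CH(COOCH3): pendant –COOCH3: carbonyl C bonded to C and –OCH3 → ester.
  CH=CH: C=C double bond → alkene.
  CH(OCH3): pendant –OCH3: C–O–C with sp³ C, no adjacent C=O → ether.
  COOH: –COOH: carbonyl C bonded to –OH and C → carboxylic acid (the –OH is not a separate alcohol).
Distinct types present: alcohol, aldehyde, alkene, carboxylic acid, ester, ether.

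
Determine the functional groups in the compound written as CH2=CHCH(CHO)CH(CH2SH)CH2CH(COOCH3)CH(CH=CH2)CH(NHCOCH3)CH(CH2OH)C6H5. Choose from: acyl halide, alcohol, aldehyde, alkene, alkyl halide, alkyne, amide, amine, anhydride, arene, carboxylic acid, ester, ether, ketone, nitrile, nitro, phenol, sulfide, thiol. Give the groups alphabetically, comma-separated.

Working along the chain:
  CH2=CH: C=C double bond → alkene.
  CH(CHO): pendant –CHO: carbonyl C bonded to C and H → aldehyde.
  CH(CH2SH): pendant –CH2SH → thiol.
  CH(COOCH3): pendant –COOCH3: carbonyl C bonded to C and –OCH3 → ester.
  CH(CH=CH2): pendant –CH=CH2: C=C double bond → alkene.
  CH(NHCOCH3): pendant –NHC(=O)CH3: N bonded to a carbonyl → amide (not amine).
  CH(CH2OH): pendant –CH2OH on an sp³ backbone C → alcohol.
  C6H5: –C6H5 phenyl ring → arene.

alcohol, aldehyde, alkene, amide, arene, ester, thiol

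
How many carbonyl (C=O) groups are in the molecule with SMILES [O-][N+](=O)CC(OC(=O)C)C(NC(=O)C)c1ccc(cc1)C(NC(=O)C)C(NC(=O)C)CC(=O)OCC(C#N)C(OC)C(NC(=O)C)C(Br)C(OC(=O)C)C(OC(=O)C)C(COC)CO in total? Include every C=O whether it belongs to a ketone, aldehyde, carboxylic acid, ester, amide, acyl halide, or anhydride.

8

CH(OCOCH3): ester, 1 C=O (running total 1).
CH(NHCOCH3): amide, 1 C=O (running total 2).
CH(NHCOCH3): amide, 1 C=O (running total 3).
CH(NHCOCH3): amide, 1 C=O (running total 4).
CH2COOCH2: ester, 1 C=O (running total 5).
CH(NHCOCH3): amide, 1 C=O (running total 6).
CH(OCOCH3): ester, 1 C=O (running total 7).
CH(OCOCH3): ester, 1 C=O (running total 8).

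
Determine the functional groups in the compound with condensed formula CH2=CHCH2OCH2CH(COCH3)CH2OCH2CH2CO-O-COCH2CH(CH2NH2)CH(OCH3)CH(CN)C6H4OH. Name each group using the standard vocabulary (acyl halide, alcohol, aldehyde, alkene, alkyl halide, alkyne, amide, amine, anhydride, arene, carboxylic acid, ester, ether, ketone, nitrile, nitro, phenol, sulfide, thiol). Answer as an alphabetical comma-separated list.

alkene, amine, anhydride, arene, ether, ketone, nitrile, phenol

Reading the structure from left to right:
  CH2=CH: C=C double bond → alkene.
  CH2OCH2: C–O–C with sp³ carbons on both sides and no adjacent C=O → ether.
  CH(COCH3): pendant –COCH3: carbonyl C bonded to two carbons → ketone.
  CH2OCH2: C–O–C with sp³ carbons on both sides and no adjacent C=O → ether.
  CH2CO-O-COCH2: two acyl groups sharing one oxygen, –C(=O)–O–C(=O)– → anhydride.
  CH(CH2NH2): pendant –CH2NH2: N on sp³ C, no adjacent C=O → amine.
  CH(OCH3): pendant –OCH3: C–O–C with sp³ C, no adjacent C=O → ether.
  CH(CN): pendant –C≡N: nitrile.
  C6H4OH: –OH attached directly to an aromatic ring → phenol (not alcohol); the ring itself is an arene.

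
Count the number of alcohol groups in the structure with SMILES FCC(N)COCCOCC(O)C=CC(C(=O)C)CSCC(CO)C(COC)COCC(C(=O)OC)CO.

Working along the chain:
  FCH2: halogen on an sp³ carbon → alkyl halide.
  CH(NH2): –NH2 on an sp³ carbon with no adjacent C=O → amine.
  CH2OCH2: C–O–C with sp³ carbons on both sides and no adjacent C=O → ether.
  CH2OCH2: C–O–C with sp³ carbons on both sides and no adjacent C=O → ether.
  CH(OH): –OH on an sp³ carbon → alcohol (secondary).
  CH=CH: C=C double bond → alkene.
  CH(COCH3): pendant –COCH3: carbonyl C bonded to two carbons → ketone.
  CH2SCH2: C–S–C linkage → sulfide (thioether).
  CH(CH2OH): pendant –CH2OH on an sp³ backbone C → alcohol.
  CH(CH2OCH3): pendant –CH2OCH3: C–O–C linkage → ether.
  CH2OCH2: C–O–C with sp³ carbons on both sides and no adjacent C=O → ether.
  CH(COOCH3): pendant –COOCH3: carbonyl C bonded to C and –OCH3 → ester.
  CH2OH: –OH on an sp³ carbon → alcohol.
Alcohol appears at: CH(OH), CH(CH2OH), CH2OH → 3.

3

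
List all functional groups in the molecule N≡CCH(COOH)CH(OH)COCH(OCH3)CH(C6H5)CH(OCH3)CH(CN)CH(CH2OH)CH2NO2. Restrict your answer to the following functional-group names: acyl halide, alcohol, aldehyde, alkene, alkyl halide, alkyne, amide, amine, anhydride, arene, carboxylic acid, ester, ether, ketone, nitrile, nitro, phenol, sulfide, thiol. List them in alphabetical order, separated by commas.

Working along the chain:
  N≡C: N≡C–: carbon triple-bonded to nitrogen → nitrile.
  CH(COOH): pendant –COOH: carbonyl C bonded to C and –OH → carboxylic acid.
  CH(OH): –OH on an sp³ carbon → alcohol (secondary).
  CO: –C(=O)– with carbon on both sides → ketone.
  CH(OCH3): pendant –OCH3: C–O–C with sp³ C, no adjacent C=O → ether.
  CH(C6H5): pendant –C6H5: benzene ring → arene.
  CH(OCH3): pendant –OCH3: C–O–C with sp³ C, no adjacent C=O → ether.
  CH(CN): pendant –C≡N: nitrile.
  CH(CH2OH): pendant –CH2OH on an sp³ backbone C → alcohol.
  CH2NO2: –NO2 on carbon → nitro group.

alcohol, arene, carboxylic acid, ether, ketone, nitrile, nitro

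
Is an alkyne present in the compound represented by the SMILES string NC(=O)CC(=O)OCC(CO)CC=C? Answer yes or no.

no

–C(=O)NH2: carbonyl C bonded to C and to N → amide (the N is not a separate amine).
–C(=O)–O–C with C on the carbonyl side → ester.
pendant –CH2OH on an sp³ backbone C → alcohol.
C=C double bond → alkene.
The groups actually present are: alcohol, alkene, amide, ester.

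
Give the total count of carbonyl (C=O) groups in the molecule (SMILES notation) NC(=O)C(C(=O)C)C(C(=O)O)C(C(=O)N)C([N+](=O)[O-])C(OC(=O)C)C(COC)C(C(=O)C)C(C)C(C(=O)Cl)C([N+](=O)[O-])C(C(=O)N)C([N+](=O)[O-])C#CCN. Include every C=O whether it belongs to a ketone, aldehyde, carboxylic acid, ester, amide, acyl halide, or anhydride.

8

H2NCO: amide, 1 C=O (running total 1).
CH(COCH3): ketone, 1 C=O (running total 2).
CH(COOH): carboxylic acid, 1 C=O (running total 3).
CH(CONH2): amide, 1 C=O (running total 4).
CH(OCOCH3): ester, 1 C=O (running total 5).
CH(COCH3): ketone, 1 C=O (running total 6).
CH(COCl): acyl halide, 1 C=O (running total 7).
CH(CONH2): amide, 1 C=O (running total 8).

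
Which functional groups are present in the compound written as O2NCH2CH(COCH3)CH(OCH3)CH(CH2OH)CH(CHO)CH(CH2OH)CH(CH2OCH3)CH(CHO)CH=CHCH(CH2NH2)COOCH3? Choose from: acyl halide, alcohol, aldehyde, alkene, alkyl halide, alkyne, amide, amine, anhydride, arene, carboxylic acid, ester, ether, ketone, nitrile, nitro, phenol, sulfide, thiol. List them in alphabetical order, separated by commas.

alcohol, aldehyde, alkene, amine, ester, ether, ketone, nitro

Reading the structure from left to right:
  O2NCH2: –NO2 on carbon → nitro group.
  CH(COCH3): pendant –COCH3: carbonyl C bonded to two carbons → ketone.
  CH(OCH3): pendant –OCH3: C–O–C with sp³ C, no adjacent C=O → ether.
  CH(CH2OH): pendant –CH2OH on an sp³ backbone C → alcohol.
  CH(CHO): pendant –CHO: carbonyl C bonded to C and H → aldehyde.
  CH(CH2OH): pendant –CH2OH on an sp³ backbone C → alcohol.
  CH(CH2OCH3): pendant –CH2OCH3: C–O–C linkage → ether.
  CH(CHO): pendant –CHO: carbonyl C bonded to C and H → aldehyde.
  CH=CH: C=C double bond → alkene.
  CH(CH2NH2): pendant –CH2NH2: N on sp³ C, no adjacent C=O → amine.
  COOCH3: –C(=O)OCH3: carbonyl C bonded to C and to –OCH3 → ester (not ketone + ether).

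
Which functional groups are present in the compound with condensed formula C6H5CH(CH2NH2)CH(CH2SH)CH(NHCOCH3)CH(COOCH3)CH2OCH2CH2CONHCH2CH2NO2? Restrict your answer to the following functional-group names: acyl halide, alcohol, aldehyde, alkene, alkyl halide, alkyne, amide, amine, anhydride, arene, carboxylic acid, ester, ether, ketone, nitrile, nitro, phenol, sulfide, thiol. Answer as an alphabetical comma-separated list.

Taking each segment in turn:
  C6H5: C6H5– phenyl ring → arene.
  CH(CH2NH2): pendant –CH2NH2: N on sp³ C, no adjacent C=O → amine.
  CH(CH2SH): pendant –CH2SH → thiol.
  CH(NHCOCH3): pendant –NHC(=O)CH3: N bonded to a carbonyl → amide (not amine).
  CH(COOCH3): pendant –COOCH3: carbonyl C bonded to C and –OCH3 → ester.
  CH2OCH2: C–O–C with sp³ carbons on both sides and no adjacent C=O → ether.
  CH2CONHCH2: –C(=O)–N– linkage → amide (the N is not an amine).
  CH2NO2: –NO2 on carbon → nitro group.

amide, amine, arene, ester, ether, nitro, thiol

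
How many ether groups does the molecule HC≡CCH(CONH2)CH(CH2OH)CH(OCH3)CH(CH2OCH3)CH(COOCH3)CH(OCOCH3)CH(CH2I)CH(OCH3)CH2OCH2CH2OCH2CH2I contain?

5

C≡C triple bond → alkyne.
pendant –CONH2: carbonyl C bonded to C and N → amide.
pendant –CH2OH on an sp³ backbone C → alcohol.
pendant –OCH3: C–O–C with sp³ C, no adjacent C=O → ether.
pendant –CH2OCH3: C–O–C linkage → ether.
pendant –COOCH3: carbonyl C bonded to C and –OCH3 → ester.
pendant –OC(=O)CH3: an acyloxy group → ester.
pendant –CH2X: halogen on sp³ carbon → alkyl halide.
pendant –OCH3: C–O–C with sp³ C, no adjacent C=O → ether.
C–O–C with sp³ carbons on both sides and no adjacent C=O → ether.
C–O–C with sp³ carbons on both sides and no adjacent C=O → ether.
halogen on an sp³ carbon → alkyl halide.
Ether appears at: CH(OCH3), CH(CH2OCH3), CH(OCH3), CH2OCH2, CH2OCH2 → 5.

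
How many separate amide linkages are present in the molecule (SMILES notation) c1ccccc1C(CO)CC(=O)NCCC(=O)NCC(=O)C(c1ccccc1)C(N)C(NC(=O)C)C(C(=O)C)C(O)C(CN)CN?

3

Reading the structure from left to right:
  C6H5: C6H5– phenyl ring → arene.
  CH(CH2OH): pendant –CH2OH on an sp³ backbone C → alcohol.
  CH2CONHCH2: –C(=O)–N– linkage → amide (the N is not an amine).
  CH2CONHCH2: –C(=O)–N– linkage → amide (the N is not an amine).
  CO: –C(=O)– with carbon on both sides → ketone.
  CH(C6H5): pendant –C6H5: benzene ring → arene.
  CH(NH2): –NH2 on an sp³ carbon with no adjacent C=O → amine.
  CH(NHCOCH3): pendant –NHC(=O)CH3: N bonded to a carbonyl → amide (not amine).
  CH(COCH3): pendant –COCH3: carbonyl C bonded to two carbons → ketone.
  CH(OH): –OH on an sp³ carbon → alcohol (secondary).
  CH(CH2NH2): pendant –CH2NH2: N on sp³ C, no adjacent C=O → amine.
  CH2NH2: –NH2 on an sp³ carbon with no adjacent C=O → amine.
Amide appears at: CH2CONHCH2, CH2CONHCH2, CH(NHCOCH3) → 3.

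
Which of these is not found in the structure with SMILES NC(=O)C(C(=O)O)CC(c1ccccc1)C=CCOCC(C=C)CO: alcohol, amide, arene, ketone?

arene: present (CH(C6H5) — pendant –C6H5: benzene ring → arene).
amide: present (H2NCO — –C(=O)NH2: carbonyl C bonded to C and to N → amide (the N is not a separate amine)).
alcohol: present (CH2OH — –OH on an sp³ carbon → alcohol).
ketone: absent. In H2NCO, the C=O is bonded to nitrogen, which defines an amide, not a ketone. In CH(COOH), the C=O bears an –OH, making it a carboxylic acid rather than a ketone.

ketone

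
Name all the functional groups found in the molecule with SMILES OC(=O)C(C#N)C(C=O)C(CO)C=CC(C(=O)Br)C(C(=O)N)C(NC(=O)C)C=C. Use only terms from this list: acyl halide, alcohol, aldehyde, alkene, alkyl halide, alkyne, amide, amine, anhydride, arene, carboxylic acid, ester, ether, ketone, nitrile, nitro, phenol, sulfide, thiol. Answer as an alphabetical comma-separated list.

Reading the structure from left to right:
  HOOC: –COOH: carbonyl C bonded to –OH and C → carboxylic acid (the –OH is not a separate alcohol).
  CH(CN): pendant –C≡N: nitrile.
  CH(CHO): pendant –CHO: carbonyl C bonded to C and H → aldehyde.
  CH(CH2OH): pendant –CH2OH on an sp³ backbone C → alcohol.
  CH=CH: C=C double bond → alkene.
  CH(COBr): pendant –C(=O)X: carbonyl C bonded to C and halogen → acyl halide.
  CH(CONH2): pendant –CONH2: carbonyl C bonded to C and N → amide.
  CH(NHCOCH3): pendant –NHC(=O)CH3: N bonded to a carbonyl → amide (not amine).
  CH=CH2: C=C double bond → alkene.

acyl halide, alcohol, aldehyde, alkene, amide, carboxylic acid, nitrile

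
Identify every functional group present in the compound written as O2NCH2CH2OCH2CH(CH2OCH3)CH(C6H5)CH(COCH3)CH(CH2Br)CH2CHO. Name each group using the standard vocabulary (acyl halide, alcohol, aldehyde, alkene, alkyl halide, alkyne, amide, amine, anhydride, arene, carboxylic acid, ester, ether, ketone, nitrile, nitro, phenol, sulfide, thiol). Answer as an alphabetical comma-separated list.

Working along the chain:
  O2NCH2: –NO2 on carbon → nitro group.
  CH2OCH2: C–O–C with sp³ carbons on both sides and no adjacent C=O → ether.
  CH(CH2OCH3): pendant –CH2OCH3: C–O–C linkage → ether.
  CH(C6H5): pendant –C6H5: benzene ring → arene.
  CH(COCH3): pendant –COCH3: carbonyl C bonded to two carbons → ketone.
  CH(CH2Br): pendant –CH2X: halogen on sp³ carbon → alkyl halide.
  CHO: terminal –CHO: carbonyl C bonded to H and C → aldehyde.

aldehyde, alkyl halide, arene, ether, ketone, nitro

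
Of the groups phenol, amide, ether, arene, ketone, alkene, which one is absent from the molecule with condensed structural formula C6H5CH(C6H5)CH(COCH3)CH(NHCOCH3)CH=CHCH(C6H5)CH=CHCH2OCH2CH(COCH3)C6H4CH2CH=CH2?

ether: present (CH2OCH2 — C–O–C with sp³ carbons on both sides and no adjacent C=O → ether).
amide: present (CH(NHCOCH3) — pendant –NHC(=O)CH3: N bonded to a carbonyl → amide (not amine)).
alkene: present (CH=CH — C=C double bond → alkene).
ketone: present (CH(COCH3) — pendant –COCH3: carbonyl C bonded to two carbons → ketone).
arene: present (C6H5 — C6H5– phenyl ring → arene).
phenol: no segment matches this pattern.

phenol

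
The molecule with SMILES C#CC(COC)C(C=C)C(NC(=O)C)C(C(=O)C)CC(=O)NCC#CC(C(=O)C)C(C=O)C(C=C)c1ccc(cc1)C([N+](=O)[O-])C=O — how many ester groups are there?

Taking each segment in turn:
  HC≡C: C≡C triple bond → alkyne.
  CH(CH2OCH3): pendant –CH2OCH3: C–O–C linkage → ether.
  CH(CH=CH2): pendant –CH=CH2: C=C double bond → alkene.
  CH(NHCOCH3): pendant –NHC(=O)CH3: N bonded to a carbonyl → amide (not amine).
  CH(COCH3): pendant –COCH3: carbonyl C bonded to two carbons → ketone.
  CH2CONHCH2: –C(=O)–N– linkage → amide (the N is not an amine).
  C≡C: C≡C triple bond → alkyne.
  CH(COCH3): pendant –COCH3: carbonyl C bonded to two carbons → ketone.
  CH(CHO): pendant –CHO: carbonyl C bonded to C and H → aldehyde.
  CH(CH=CH2): pendant –CH=CH2: C=C double bond → alkene.
  C6H4: para-disubstituted benzene ring → arene.
  CH(NO2): –NO2 on an sp³ carbon → nitro (the N=O is not a carbonyl).
  CHO: terminal –CHO: carbonyl C bonded to H and C → aldehyde.
No segment is a ester: CH(CH2OCH3) is ether, not ester; CH(COCH3) is ketone, not ester; CH(COCH3) is ketone, not ester. → 0.

0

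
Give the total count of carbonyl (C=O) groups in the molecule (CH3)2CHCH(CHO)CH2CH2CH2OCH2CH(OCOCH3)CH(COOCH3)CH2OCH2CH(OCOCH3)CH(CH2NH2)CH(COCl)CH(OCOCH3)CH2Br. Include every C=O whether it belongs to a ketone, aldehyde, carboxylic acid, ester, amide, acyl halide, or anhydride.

CH(CHO): aldehyde, 1 C=O (running total 1).
CH(OCOCH3): ester, 1 C=O (running total 2).
CH(COOCH3): ester, 1 C=O (running total 3).
CH(OCOCH3): ester, 1 C=O (running total 4).
CH(COCl): acyl halide, 1 C=O (running total 5).
CH(OCOCH3): ester, 1 C=O (running total 6).

6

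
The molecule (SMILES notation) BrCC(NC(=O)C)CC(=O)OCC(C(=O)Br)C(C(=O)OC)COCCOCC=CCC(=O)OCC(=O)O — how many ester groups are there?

Working along the chain:
  BrCH2: halogen on an sp³ carbon → alkyl halide.
  CH(NHCOCH3): pendant –NHC(=O)CH3: N bonded to a carbonyl → amide (not amine).
  CH2COOCH2: –C(=O)–O–C with C on the carbonyl side → ester.
  CH(COBr): pendant –C(=O)X: carbonyl C bonded to C and halogen → acyl halide.
  CH(COOCH3): pendant –COOCH3: carbonyl C bonded to C and –OCH3 → ester.
  CH2OCH2: C–O–C with sp³ carbons on both sides and no adjacent C=O → ether.
  CH2OCH2: C–O–C with sp³ carbons on both sides and no adjacent C=O → ether.
  CH=CH: C=C double bond → alkene.
  CH2COOCH2: –C(=O)–O–C with C on the carbonyl side → ester.
  COOH: –COOH: carbonyl C bonded to –OH and C → carboxylic acid (the –OH is not a separate alcohol).
Ester appears at: CH2COOCH2, CH(COOCH3), CH2COOCH2 → 3.

3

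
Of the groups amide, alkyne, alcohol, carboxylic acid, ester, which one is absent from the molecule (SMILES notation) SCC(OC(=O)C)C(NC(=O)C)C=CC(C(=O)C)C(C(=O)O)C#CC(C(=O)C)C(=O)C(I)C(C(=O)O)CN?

carboxylic acid: present (CH(COOH) — pendant –COOH: carbonyl C bonded to C and –OH → carboxylic acid).
amide: present (CH(NHCOCH3) — pendant –NHC(=O)CH3: N bonded to a carbonyl → amide (not amine)).
alkyne: present (C≡C — C≡C triple bond → alkyne).
ester: present (CH(OCOCH3) — pendant –OC(=O)CH3: an acyloxy group → ester).
alcohol: absent. In CH(COOH), the –OH sits on a carbonyl carbon, making it part of a carboxylic acid, not an alcohol.

alcohol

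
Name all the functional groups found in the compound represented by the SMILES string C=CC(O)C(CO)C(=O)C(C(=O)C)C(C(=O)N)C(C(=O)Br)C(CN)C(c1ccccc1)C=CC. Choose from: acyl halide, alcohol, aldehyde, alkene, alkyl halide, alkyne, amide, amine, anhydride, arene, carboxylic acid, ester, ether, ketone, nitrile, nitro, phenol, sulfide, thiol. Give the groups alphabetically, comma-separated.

Taking each segment in turn:
  CH2=CH: C=C double bond → alkene.
  CH(OH): –OH on an sp³ carbon → alcohol (secondary).
  CH(CH2OH): pendant –CH2OH on an sp³ backbone C → alcohol.
  CO: –C(=O)– with carbon on both sides → ketone.
  CH(COCH3): pendant –COCH3: carbonyl C bonded to two carbons → ketone.
  CH(CONH2): pendant –CONH2: carbonyl C bonded to C and N → amide.
  CH(COBr): pendant –C(=O)X: carbonyl C bonded to C and halogen → acyl halide.
  CH(CH2NH2): pendant –CH2NH2: N on sp³ C, no adjacent C=O → amine.
  CH(C6H5): pendant –C6H5: benzene ring → arene.
  CH=CH: C=C double bond → alkene.

acyl halide, alcohol, alkene, amide, amine, arene, ketone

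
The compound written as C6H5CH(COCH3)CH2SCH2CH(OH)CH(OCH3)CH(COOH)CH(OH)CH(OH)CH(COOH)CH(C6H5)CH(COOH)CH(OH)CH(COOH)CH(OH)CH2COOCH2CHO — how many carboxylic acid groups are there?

C6H5– phenyl ring → arene.
pendant –COCH3: carbonyl C bonded to two carbons → ketone.
C–S–C linkage → sulfide (thioether).
–OH on an sp³ carbon → alcohol (secondary).
pendant –OCH3: C–O–C with sp³ C, no adjacent C=O → ether.
pendant –COOH: carbonyl C bonded to C and –OH → carboxylic acid.
–OH on an sp³ carbon → alcohol (secondary).
–OH on an sp³ carbon → alcohol (secondary).
pendant –COOH: carbonyl C bonded to C and –OH → carboxylic acid.
pendant –C6H5: benzene ring → arene.
pendant –COOH: carbonyl C bonded to C and –OH → carboxylic acid.
–OH on an sp³ carbon → alcohol (secondary).
pendant –COOH: carbonyl C bonded to C and –OH → carboxylic acid.
–OH on an sp³ carbon → alcohol (secondary).
–C(=O)–O–C with C on the carbonyl side → ester.
terminal –CHO: carbonyl C bonded to H and C → aldehyde.
Carboxylic acid appears at: CH(COOH), CH(COOH), CH(COOH), CH(COOH) → 4.

4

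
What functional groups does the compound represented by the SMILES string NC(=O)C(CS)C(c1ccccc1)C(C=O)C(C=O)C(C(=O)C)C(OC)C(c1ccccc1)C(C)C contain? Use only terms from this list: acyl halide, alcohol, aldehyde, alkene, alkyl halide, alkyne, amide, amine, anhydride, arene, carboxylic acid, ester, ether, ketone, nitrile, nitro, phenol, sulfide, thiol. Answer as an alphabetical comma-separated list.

Taking each segment in turn:
  H2NCO: –C(=O)NH2: carbonyl C bonded to C and to N → amide (the N is not a separate amine).
  CH(CH2SH): pendant –CH2SH → thiol.
  CH(C6H5): pendant –C6H5: benzene ring → arene.
  CH(CHO): pendant –CHO: carbonyl C bonded to C and H → aldehyde.
  CH(CHO): pendant –CHO: carbonyl C bonded to C and H → aldehyde.
  CH(COCH3): pendant –COCH3: carbonyl C bonded to two carbons → ketone.
  CH(OCH3): pendant –OCH3: C–O–C with sp³ C, no adjacent C=O → ether.
  CH(C6H5): pendant –C6H5: benzene ring → arene.

aldehyde, amide, arene, ether, ketone, thiol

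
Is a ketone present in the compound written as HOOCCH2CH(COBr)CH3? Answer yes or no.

no

–COOH: carbonyl C bonded to –OH and C → carboxylic acid (the –OH is not a separate alcohol).
pendant –C(=O)X: carbonyl C bonded to C and halogen → acyl halide.
In HOOC, the C=O bears an –OH, making it a carboxylic acid rather than a ketone. In CH(COBr), the C=O is bonded to a halogen, which defines an acyl halide, not a ketone.
The groups actually present are: acyl halide, carboxylic acid.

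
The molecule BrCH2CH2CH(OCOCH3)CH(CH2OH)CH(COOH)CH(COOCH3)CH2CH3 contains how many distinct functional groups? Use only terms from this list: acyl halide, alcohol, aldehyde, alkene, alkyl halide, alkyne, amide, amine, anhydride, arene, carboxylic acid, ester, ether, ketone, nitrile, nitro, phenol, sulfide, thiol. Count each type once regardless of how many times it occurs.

halogen on an sp³ carbon → alkyl halide.
pendant –OC(=O)CH3: an acyloxy group → ester.
pendant –CH2OH on an sp³ backbone C → alcohol.
pendant –COOH: carbonyl C bonded to C and –OH → carboxylic acid.
pendant –COOCH3: carbonyl C bonded to C and –OCH3 → ester.
Distinct types present: alcohol, alkyl halide, carboxylic acid, ester.

4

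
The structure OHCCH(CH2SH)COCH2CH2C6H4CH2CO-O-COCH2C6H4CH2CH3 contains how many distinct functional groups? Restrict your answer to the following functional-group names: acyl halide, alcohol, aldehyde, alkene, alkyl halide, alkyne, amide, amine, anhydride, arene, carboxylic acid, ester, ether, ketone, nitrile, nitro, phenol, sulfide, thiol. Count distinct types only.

5

terminal –CHO: carbonyl C bonded to H and C → aldehyde.
pendant –CH2SH → thiol.
–C(=O)– with carbon on both sides → ketone.
para-disubstituted benzene ring → arene.
two acyl groups sharing one oxygen, –C(=O)–O–C(=O)– → anhydride.
para-disubstituted benzene ring → arene.
Distinct types present: aldehyde, anhydride, arene, ketone, thiol.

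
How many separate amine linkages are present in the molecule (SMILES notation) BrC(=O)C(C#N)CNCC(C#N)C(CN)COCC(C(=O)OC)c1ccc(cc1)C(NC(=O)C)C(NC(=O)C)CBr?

2

Reading the structure from left to right:
  BrCO: –C(=O)Br: carbonyl C bonded to C and to a halogen → acyl halide (not alkyl halide).
  CH(CN): pendant –C≡N: nitrile.
  CH2NHCH2: C–N–C with sp³ carbons and no adjacent C=O → amine (secondary).
  CH(CN): pendant –C≡N: nitrile.
  CH(CH2NH2): pendant –CH2NH2: N on sp³ C, no adjacent C=O → amine.
  CH2OCH2: C–O–C with sp³ carbons on both sides and no adjacent C=O → ether.
  CH(COOCH3): pendant –COOCH3: carbonyl C bonded to C and –OCH3 → ester.
  C6H4: para-disubstituted benzene ring → arene.
  CH(NHCOCH3): pendant –NHC(=O)CH3: N bonded to a carbonyl → amide (not amine).
  CH(NHCOCH3): pendant –NHC(=O)CH3: N bonded to a carbonyl → amide (not amine).
  CH2Br: halogen on an sp³ carbon → alkyl halide.
Amine appears at: CH2NHCH2, CH(CH2NH2) → 2.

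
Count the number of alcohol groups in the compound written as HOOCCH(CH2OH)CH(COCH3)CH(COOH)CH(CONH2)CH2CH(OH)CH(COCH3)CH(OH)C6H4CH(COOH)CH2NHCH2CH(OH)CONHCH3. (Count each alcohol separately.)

4

–COOH: carbonyl C bonded to –OH and C → carboxylic acid (the –OH is not a separate alcohol).
pendant –CH2OH on an sp³ backbone C → alcohol.
pendant –COCH3: carbonyl C bonded to two carbons → ketone.
pendant –COOH: carbonyl C bonded to C and –OH → carboxylic acid.
pendant –CONH2: carbonyl C bonded to C and N → amide.
–OH on an sp³ carbon → alcohol (secondary).
pendant –COCH3: carbonyl C bonded to two carbons → ketone.
–OH on an sp³ carbon → alcohol (secondary).
para-disubstituted benzene ring → arene.
pendant –COOH: carbonyl C bonded to C and –OH → carboxylic acid.
C–N–C with sp³ carbons and no adjacent C=O → amine (secondary).
–OH on an sp³ carbon → alcohol (secondary).
–C(=O)NHCH3: carbonyl C bonded to C and to N → amide (the N is not an amine).
Alcohol appears at: CH(CH2OH), CH(OH), CH(OH), CH(OH) → 4.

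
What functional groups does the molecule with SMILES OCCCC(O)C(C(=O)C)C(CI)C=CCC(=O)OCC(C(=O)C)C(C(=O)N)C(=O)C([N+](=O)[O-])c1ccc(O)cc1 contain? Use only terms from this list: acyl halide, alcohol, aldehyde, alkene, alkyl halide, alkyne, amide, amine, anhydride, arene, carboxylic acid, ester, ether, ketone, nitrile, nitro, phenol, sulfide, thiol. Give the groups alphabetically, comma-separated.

HO– on an sp³ carbon → alcohol.
–OH on an sp³ carbon → alcohol (secondary).
pendant –COCH3: carbonyl C bonded to two carbons → ketone.
pendant –CH2X: halogen on sp³ carbon → alkyl halide.
C=C double bond → alkene.
–C(=O)–O–C with C on the carbonyl side → ester.
pendant –COCH3: carbonyl C bonded to two carbons → ketone.
pendant –CONH2: carbonyl C bonded to C and N → amide.
–C(=O)– with carbon on both sides → ketone.
–NO2 on an sp³ carbon → nitro (the N=O is not a carbonyl).
–OH attached directly to an aromatic ring → phenol (not alcohol); the ring itself is an arene.

alcohol, alkene, alkyl halide, amide, arene, ester, ketone, nitro, phenol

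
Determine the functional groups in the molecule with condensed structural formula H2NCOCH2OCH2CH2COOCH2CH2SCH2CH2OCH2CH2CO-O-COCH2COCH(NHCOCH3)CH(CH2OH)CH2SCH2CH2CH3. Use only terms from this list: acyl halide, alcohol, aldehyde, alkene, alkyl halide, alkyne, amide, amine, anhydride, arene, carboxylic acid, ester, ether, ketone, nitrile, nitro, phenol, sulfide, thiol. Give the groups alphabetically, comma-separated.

alcohol, amide, anhydride, ester, ether, ketone, sulfide

Reading the structure from left to right:
  H2NCO: –C(=O)NH2: carbonyl C bonded to C and to N → amide (the N is not a separate amine).
  CH2OCH2: C–O–C with sp³ carbons on both sides and no adjacent C=O → ether.
  CH2COOCH2: –C(=O)–O–C with C on the carbonyl side → ester.
  CH2SCH2: C–S–C linkage → sulfide (thioether).
  CH2OCH2: C–O–C with sp³ carbons on both sides and no adjacent C=O → ether.
  CH2CO-O-COCH2: two acyl groups sharing one oxygen, –C(=O)–O–C(=O)– → anhydride.
  CO: –C(=O)– with carbon on both sides → ketone.
  CH(NHCOCH3): pendant –NHC(=O)CH3: N bonded to a carbonyl → amide (not amine).
  CH(CH2OH): pendant –CH2OH on an sp³ backbone C → alcohol.
  CH2SCH2: C–S–C linkage → sulfide (thioether).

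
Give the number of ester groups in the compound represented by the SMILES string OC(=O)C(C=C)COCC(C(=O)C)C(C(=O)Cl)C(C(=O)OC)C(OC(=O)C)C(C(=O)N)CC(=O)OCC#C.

3

Reading the structure from left to right:
  HOOC: –COOH: carbonyl C bonded to –OH and C → carboxylic acid (the –OH is not a separate alcohol).
  CH(CH=CH2): pendant –CH=CH2: C=C double bond → alkene.
  CH2OCH2: C–O–C with sp³ carbons on both sides and no adjacent C=O → ether.
  CH(COCH3): pendant –COCH3: carbonyl C bonded to two carbons → ketone.
  CH(COCl): pendant –C(=O)X: carbonyl C bonded to C and halogen → acyl halide.
  CH(COOCH3): pendant –COOCH3: carbonyl C bonded to C and –OCH3 → ester.
  CH(OCOCH3): pendant –OC(=O)CH3: an acyloxy group → ester.
  CH(CONH2): pendant –CONH2: carbonyl C bonded to C and N → amide.
  CH2COOCH2: –C(=O)–O–C with C on the carbonyl side → ester.
  C≡CH: C≡C triple bond → alkyne.
Ester appears at: CH(COOCH3), CH(OCOCH3), CH2COOCH2 → 3.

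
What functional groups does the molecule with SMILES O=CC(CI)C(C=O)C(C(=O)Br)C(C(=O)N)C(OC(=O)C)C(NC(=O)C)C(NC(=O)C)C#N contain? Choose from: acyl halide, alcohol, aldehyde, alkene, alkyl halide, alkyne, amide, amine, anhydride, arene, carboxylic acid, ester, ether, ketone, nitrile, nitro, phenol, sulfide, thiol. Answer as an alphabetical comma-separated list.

acyl halide, aldehyde, alkyl halide, amide, ester, nitrile

Reading the structure from left to right:
  OHC: terminal –CHO: carbonyl C bonded to H and C → aldehyde.
  CH(CH2I): pendant –CH2X: halogen on sp³ carbon → alkyl halide.
  CH(CHO): pendant –CHO: carbonyl C bonded to C and H → aldehyde.
  CH(COBr): pendant –C(=O)X: carbonyl C bonded to C and halogen → acyl halide.
  CH(CONH2): pendant –CONH2: carbonyl C bonded to C and N → amide.
  CH(OCOCH3): pendant –OC(=O)CH3: an acyloxy group → ester.
  CH(NHCOCH3): pendant –NHC(=O)CH3: N bonded to a carbonyl → amide (not amine).
  CH(NHCOCH3): pendant –NHC(=O)CH3: N bonded to a carbonyl → amide (not amine).
  CN: –C≡N: carbon triple-bonded to nitrogen → nitrile.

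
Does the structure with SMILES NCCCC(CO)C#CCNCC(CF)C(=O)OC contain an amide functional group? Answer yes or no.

–NH2 on an sp³ carbon with no adjacent C=O → amine.
pendant –CH2OH on an sp³ backbone C → alcohol.
C≡C triple bond → alkyne.
C–N–C with sp³ carbons and no adjacent C=O → amine (secondary).
pendant –CH2X: halogen on sp³ carbon → alkyl halide.
–C(=O)OCH3: carbonyl C bonded to C and to –OCH3 → ester (not ketone + ether).
The groups actually present are: alcohol, alkyl halide, alkyne, amine, ester.

no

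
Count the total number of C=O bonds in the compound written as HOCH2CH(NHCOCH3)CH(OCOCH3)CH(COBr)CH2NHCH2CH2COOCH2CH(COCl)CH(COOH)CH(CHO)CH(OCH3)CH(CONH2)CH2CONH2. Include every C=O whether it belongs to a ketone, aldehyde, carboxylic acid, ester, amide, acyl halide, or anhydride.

9

CH(NHCOCH3): amide, 1 C=O (running total 1).
CH(OCOCH3): ester, 1 C=O (running total 2).
CH(COBr): acyl halide, 1 C=O (running total 3).
CH2COOCH2: ester, 1 C=O (running total 4).
CH(COCl): acyl halide, 1 C=O (running total 5).
CH(COOH): carboxylic acid, 1 C=O (running total 6).
CH(CHO): aldehyde, 1 C=O (running total 7).
CH(CONH2): amide, 1 C=O (running total 8).
CONH2: amide, 1 C=O (running total 9).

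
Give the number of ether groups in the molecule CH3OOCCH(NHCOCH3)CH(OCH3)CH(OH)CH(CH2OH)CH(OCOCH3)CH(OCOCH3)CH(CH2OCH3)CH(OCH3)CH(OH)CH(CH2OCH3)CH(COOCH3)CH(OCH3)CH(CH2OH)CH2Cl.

CH3O–C(=O)–: carbonyl C bonded to C and to –OCH3 → ester (not ketone + ether).
pendant –NHC(=O)CH3: N bonded to a carbonyl → amide (not amine).
pendant –OCH3: C–O–C with sp³ C, no adjacent C=O → ether.
–OH on an sp³ carbon → alcohol (secondary).
pendant –CH2OH on an sp³ backbone C → alcohol.
pendant –OC(=O)CH3: an acyloxy group → ester.
pendant –OC(=O)CH3: an acyloxy group → ester.
pendant –CH2OCH3: C–O–C linkage → ether.
pendant –OCH3: C–O–C with sp³ C, no adjacent C=O → ether.
–OH on an sp³ carbon → alcohol (secondary).
pendant –CH2OCH3: C–O–C linkage → ether.
pendant –COOCH3: carbonyl C bonded to C and –OCH3 → ester.
pendant –OCH3: C–O–C with sp³ C, no adjacent C=O → ether.
pendant –CH2OH on an sp³ backbone C → alcohol.
halogen on an sp³ carbon → alkyl halide.
Ether appears at: CH(OCH3), CH(CH2OCH3), CH(OCH3), CH(CH2OCH3), CH(OCH3) → 5.

5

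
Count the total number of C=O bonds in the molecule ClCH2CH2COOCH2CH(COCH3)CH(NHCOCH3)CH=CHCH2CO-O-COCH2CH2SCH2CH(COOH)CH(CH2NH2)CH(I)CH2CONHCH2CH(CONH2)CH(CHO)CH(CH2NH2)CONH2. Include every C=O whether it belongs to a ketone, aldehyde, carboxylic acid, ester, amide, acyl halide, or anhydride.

CH2COOCH2: ester, 1 C=O (running total 1).
CH(COCH3): ketone, 1 C=O (running total 2).
CH(NHCOCH3): amide, 1 C=O (running total 3).
CH2CO-O-COCH2: anhydride, 2 C=O (running total 5).
CH(COOH): carboxylic acid, 1 C=O (running total 6).
CH2CONHCH2: amide, 1 C=O (running total 7).
CH(CONH2): amide, 1 C=O (running total 8).
CH(CHO): aldehyde, 1 C=O (running total 9).
CONH2: amide, 1 C=O (running total 10).

10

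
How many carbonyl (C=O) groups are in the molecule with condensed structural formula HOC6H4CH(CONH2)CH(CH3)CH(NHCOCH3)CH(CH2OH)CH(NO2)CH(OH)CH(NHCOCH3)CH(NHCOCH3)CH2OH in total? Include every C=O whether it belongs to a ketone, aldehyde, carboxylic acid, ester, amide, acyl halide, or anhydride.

4

CH(CONH2): amide, 1 C=O (running total 1).
CH(NHCOCH3): amide, 1 C=O (running total 2).
CH(NHCOCH3): amide, 1 C=O (running total 3).
CH(NHCOCH3): amide, 1 C=O (running total 4).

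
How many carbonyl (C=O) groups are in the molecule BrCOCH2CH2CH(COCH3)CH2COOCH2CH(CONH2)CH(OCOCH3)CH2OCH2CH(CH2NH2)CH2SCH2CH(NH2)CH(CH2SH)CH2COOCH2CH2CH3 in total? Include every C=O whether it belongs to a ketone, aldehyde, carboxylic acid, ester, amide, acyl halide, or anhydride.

6

BrCO: acyl halide, 1 C=O (running total 1).
CH(COCH3): ketone, 1 C=O (running total 2).
CH2COOCH2: ester, 1 C=O (running total 3).
CH(CONH2): amide, 1 C=O (running total 4).
CH(OCOCH3): ester, 1 C=O (running total 5).
CH2COOCH2: ester, 1 C=O (running total 6).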